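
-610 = -610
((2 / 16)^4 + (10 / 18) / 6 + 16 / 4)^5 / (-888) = -18999434014307816090316896875 / 14690329141738502313807446016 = -1.29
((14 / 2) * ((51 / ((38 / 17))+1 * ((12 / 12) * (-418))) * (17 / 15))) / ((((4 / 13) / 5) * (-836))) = 23231299 / 381216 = 60.94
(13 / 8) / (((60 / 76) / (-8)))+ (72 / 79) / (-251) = -16.47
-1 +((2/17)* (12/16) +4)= 105/34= 3.09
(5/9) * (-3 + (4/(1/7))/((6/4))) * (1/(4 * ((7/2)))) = 235/378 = 0.62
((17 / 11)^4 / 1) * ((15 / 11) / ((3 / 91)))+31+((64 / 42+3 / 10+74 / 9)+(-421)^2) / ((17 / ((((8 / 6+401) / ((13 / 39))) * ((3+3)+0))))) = 1276887590369519 / 16910355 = 75509212.57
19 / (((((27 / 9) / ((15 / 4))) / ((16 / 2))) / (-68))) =-12920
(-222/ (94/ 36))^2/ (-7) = -15968016/ 15463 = -1032.66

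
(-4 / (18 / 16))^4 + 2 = 1061698 / 6561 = 161.82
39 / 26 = 3 / 2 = 1.50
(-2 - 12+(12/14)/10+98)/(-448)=-2943/15680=-0.19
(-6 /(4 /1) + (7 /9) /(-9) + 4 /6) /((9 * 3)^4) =-149 /86093442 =-0.00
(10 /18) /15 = 1 /27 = 0.04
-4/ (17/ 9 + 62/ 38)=-342/ 301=-1.14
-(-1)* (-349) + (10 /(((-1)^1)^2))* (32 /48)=-1027 /3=-342.33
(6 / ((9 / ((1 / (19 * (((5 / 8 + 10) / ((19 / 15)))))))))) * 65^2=2704 / 153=17.67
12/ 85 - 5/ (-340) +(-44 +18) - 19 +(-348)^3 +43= -14329025907/ 340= -42144193.84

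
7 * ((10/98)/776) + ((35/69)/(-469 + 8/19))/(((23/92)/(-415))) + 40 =139476081295/3336915624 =41.80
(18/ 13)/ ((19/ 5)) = 90/ 247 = 0.36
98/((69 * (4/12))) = 98/23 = 4.26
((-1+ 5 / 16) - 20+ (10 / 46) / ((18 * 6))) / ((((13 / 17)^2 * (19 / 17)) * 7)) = -1009773803 / 223331472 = -4.52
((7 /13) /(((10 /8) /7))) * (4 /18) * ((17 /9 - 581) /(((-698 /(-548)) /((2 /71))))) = -1119620992 /130461435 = -8.58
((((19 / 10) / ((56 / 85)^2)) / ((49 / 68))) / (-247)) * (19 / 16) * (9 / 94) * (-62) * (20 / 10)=130219065 / 375554816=0.35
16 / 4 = 4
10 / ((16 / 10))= 25 / 4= 6.25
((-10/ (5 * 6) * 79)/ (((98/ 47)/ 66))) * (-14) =81686/ 7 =11669.43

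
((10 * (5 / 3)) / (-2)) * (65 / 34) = -1625 / 102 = -15.93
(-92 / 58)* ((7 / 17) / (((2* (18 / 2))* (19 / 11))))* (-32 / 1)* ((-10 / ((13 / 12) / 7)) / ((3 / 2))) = -31736320 / 1095939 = -28.96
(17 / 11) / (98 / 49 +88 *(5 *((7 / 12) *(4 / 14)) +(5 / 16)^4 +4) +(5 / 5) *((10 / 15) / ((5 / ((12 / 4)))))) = 2088960 / 579292967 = 0.00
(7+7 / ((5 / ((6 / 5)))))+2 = 267 / 25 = 10.68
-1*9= -9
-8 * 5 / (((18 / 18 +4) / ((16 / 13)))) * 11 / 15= -1408 / 195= -7.22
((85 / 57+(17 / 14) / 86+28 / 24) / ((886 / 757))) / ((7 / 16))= 92543250 / 17734619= 5.22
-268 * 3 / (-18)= 134 / 3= 44.67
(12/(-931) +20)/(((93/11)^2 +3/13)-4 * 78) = -3658798/43986957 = -0.08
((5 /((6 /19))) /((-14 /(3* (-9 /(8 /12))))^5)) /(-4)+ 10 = -109038009925 /137682944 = -791.95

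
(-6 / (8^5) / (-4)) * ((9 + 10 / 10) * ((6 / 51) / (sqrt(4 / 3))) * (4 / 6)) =5 * sqrt(3) / 278528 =0.00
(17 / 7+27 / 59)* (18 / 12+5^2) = 31588 / 413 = 76.48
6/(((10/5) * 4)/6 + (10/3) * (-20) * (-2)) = 9/202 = 0.04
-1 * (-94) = 94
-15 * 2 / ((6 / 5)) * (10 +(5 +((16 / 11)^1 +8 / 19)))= -88175 / 209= -421.89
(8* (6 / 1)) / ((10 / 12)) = 288 / 5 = 57.60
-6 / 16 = -3 / 8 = -0.38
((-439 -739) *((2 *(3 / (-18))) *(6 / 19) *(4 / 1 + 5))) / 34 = 558 / 17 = 32.82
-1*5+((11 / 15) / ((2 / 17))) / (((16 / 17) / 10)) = 2939 / 48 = 61.23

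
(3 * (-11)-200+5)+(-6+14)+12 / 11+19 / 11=-2389 / 11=-217.18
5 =5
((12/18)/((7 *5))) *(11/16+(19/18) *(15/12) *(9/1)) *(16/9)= 134/315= 0.43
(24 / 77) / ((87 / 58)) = 0.21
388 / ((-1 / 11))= -4268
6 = 6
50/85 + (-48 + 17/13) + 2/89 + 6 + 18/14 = -5341534/137683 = -38.80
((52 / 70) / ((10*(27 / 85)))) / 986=13 / 54810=0.00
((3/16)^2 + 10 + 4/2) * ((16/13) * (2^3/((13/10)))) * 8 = 9480/13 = 729.23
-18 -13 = -31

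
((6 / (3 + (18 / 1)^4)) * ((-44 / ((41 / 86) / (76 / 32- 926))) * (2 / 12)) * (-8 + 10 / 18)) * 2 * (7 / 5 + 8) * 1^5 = -2445721234 / 21520695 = -113.65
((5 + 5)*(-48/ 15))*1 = -32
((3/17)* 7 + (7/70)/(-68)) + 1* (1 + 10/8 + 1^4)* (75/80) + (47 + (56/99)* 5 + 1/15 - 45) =4941637/538560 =9.18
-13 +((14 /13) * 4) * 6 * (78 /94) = 397 /47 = 8.45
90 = 90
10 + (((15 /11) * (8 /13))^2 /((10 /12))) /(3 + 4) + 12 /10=8102408 /715715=11.32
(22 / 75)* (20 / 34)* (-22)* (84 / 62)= -13552 / 2635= -5.14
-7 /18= -0.39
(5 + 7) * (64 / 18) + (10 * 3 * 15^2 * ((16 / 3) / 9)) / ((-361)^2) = 16693088 / 390963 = 42.70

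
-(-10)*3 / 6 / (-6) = -5 / 6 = -0.83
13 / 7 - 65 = -63.14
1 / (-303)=-1 / 303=-0.00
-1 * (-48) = 48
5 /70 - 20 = -279 /14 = -19.93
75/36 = 2.08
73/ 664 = 0.11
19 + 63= 82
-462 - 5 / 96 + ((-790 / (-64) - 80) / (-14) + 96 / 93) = -19006585 / 41664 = -456.19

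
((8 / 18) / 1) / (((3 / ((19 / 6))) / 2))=76 / 81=0.94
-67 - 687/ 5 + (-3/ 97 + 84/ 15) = -96433/ 485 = -198.83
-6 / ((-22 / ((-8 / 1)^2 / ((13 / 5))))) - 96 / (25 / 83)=-1115424 / 3575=-312.01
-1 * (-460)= 460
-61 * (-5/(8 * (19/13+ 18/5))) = 19825/2632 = 7.53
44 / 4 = 11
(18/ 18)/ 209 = 1/ 209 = 0.00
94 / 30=47 / 15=3.13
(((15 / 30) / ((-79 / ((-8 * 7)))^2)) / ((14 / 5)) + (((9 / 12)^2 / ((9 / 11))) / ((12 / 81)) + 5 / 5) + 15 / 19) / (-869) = -49479339 / 6594889664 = -0.01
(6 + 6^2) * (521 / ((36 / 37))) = 134939 / 6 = 22489.83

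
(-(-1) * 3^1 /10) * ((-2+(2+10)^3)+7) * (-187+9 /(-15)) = -2438331 /25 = -97533.24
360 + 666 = 1026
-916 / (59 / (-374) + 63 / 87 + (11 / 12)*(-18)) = 57.49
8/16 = 1/2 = 0.50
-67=-67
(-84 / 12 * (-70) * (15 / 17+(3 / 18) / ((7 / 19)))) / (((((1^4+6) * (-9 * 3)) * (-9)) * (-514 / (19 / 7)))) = -90535 / 44590014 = -0.00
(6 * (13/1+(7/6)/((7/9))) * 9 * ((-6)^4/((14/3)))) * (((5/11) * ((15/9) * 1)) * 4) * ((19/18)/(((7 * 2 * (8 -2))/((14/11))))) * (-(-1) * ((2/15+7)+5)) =127868.43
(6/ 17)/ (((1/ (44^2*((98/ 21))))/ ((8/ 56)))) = 7744/ 17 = 455.53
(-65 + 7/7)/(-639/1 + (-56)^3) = 64/176255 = 0.00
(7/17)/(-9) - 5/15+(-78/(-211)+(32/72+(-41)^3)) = -68920.56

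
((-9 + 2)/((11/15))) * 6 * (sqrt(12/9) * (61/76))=-6405 * sqrt(3)/209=-53.08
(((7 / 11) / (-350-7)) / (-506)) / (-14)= -1 / 3974124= -0.00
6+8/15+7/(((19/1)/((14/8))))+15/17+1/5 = 160087/19380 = 8.26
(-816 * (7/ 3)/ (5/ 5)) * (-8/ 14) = 1088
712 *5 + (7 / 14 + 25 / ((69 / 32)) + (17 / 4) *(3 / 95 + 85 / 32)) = 3006714503 / 839040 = 3583.52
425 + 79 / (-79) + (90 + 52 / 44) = 5667 / 11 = 515.18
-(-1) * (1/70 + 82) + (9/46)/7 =66044/805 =82.04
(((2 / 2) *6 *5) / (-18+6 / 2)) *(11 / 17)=-22 / 17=-1.29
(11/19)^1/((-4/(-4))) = 11/19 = 0.58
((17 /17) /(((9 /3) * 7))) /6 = 1 /126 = 0.01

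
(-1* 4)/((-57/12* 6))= 8/57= 0.14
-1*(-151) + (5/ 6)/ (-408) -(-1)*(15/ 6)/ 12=370153/ 2448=151.21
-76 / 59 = -1.29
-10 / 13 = -0.77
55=55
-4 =-4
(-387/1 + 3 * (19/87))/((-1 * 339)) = 11204/9831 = 1.14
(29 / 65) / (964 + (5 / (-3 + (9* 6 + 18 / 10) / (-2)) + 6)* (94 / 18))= 2781 / 6198920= 0.00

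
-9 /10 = -0.90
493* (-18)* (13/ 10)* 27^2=-42049449/ 5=-8409889.80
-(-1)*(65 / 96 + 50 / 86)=5195 / 4128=1.26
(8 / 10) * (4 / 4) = 4 / 5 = 0.80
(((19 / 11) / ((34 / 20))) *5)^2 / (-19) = -47500 / 34969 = -1.36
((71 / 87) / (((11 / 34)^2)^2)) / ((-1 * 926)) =-47439928 / 589754121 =-0.08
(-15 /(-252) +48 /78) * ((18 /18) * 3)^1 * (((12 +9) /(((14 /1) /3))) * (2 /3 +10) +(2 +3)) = 39061 /364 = 107.31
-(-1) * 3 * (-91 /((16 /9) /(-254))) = 312039 /8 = 39004.88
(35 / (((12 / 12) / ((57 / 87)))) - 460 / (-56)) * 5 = 155.73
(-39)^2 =1521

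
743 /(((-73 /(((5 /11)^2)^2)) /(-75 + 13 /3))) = 98447500 /3206379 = 30.70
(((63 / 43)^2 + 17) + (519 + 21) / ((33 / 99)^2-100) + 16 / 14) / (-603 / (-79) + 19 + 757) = 13681205306 / 720334808599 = 0.02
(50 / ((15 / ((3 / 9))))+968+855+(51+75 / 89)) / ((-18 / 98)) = -73629311 / 7209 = -10213.53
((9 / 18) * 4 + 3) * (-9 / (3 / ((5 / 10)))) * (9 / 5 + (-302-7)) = 2304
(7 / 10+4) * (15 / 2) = 141 / 4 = 35.25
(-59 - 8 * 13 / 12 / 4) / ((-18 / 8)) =734 / 27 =27.19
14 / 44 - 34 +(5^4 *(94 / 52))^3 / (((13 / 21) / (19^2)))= 2113746043128235821 / 2513368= 841001414487.75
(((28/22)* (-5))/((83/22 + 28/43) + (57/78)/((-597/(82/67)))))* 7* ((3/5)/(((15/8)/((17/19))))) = -596013259296/206663822795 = -2.88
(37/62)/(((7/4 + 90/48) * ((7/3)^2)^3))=107892/105766451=0.00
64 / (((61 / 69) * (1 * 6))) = 736 / 61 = 12.07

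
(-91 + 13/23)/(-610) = 208/1403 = 0.15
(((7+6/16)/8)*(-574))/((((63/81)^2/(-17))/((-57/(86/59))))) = -581500.65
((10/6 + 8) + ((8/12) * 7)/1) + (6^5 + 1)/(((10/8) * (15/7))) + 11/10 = 437827/150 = 2918.85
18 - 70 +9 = -43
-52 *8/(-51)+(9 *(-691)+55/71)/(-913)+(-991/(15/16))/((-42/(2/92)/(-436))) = -1785075066034/7983924795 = -223.58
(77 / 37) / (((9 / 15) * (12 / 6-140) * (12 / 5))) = -1925 / 183816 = -0.01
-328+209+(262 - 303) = -160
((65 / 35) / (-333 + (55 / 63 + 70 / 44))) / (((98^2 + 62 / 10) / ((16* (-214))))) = 4896320 / 2445918697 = 0.00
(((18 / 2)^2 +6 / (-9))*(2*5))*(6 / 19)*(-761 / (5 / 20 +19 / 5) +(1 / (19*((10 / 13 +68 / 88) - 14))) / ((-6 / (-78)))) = -4967730580360 / 104185683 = -47681.51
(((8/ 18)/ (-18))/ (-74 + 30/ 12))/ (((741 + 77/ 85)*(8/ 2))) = 85/ 730447146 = 0.00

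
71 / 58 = 1.22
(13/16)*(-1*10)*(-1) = 65/8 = 8.12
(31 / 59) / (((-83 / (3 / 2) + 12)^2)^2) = 2511 / 16850990000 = 0.00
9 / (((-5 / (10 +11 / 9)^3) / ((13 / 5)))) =-13393913 / 2025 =-6614.28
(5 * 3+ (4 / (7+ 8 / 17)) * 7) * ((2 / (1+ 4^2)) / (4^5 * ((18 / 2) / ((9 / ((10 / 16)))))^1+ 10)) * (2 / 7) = 4762 / 4911725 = 0.00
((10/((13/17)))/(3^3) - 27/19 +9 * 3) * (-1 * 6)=-347632/2223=-156.38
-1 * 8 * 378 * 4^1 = -12096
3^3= 27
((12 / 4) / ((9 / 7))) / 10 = 7 / 30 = 0.23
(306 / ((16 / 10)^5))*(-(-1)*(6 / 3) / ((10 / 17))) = 99.22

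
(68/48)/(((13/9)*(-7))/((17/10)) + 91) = 867/52052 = 0.02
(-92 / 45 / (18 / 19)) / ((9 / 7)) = -6118 / 3645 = -1.68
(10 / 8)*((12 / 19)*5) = 75 / 19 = 3.95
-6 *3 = -18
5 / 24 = 0.21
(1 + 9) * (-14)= -140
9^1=9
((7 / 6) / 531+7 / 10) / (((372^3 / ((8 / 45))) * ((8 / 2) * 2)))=5593 / 18451306094400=0.00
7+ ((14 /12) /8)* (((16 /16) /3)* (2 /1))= 511 /72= 7.10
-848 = -848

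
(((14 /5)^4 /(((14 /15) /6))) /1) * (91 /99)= 499408 /1375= 363.21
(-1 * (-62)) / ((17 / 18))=65.65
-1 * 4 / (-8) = 1 / 2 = 0.50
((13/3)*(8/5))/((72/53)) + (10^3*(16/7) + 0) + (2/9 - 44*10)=1749233/945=1851.04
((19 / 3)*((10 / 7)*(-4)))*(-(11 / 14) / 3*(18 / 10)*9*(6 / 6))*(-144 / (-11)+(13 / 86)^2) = 182436993 / 90601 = 2013.63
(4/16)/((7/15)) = 15/28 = 0.54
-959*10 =-9590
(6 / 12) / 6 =1 / 12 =0.08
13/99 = 0.13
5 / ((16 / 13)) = 65 / 16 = 4.06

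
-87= -87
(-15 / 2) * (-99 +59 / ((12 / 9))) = 3285 / 8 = 410.62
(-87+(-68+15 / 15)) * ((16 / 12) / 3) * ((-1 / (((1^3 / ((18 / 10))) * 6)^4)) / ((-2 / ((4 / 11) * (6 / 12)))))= -0.05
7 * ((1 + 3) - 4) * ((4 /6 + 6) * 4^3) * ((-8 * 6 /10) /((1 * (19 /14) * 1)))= 0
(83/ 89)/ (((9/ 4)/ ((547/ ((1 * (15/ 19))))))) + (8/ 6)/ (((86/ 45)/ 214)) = 225506768/ 516645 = 436.48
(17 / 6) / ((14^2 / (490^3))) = 1700708.33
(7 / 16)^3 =343 / 4096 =0.08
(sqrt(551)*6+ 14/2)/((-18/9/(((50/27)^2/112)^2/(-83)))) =390625/9880551072+ 390625*sqrt(551)/11527309584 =0.00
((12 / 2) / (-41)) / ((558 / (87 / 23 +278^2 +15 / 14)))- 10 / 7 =-26640991 / 1227786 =-21.70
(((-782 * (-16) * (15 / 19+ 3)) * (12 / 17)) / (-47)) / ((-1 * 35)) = 635904 / 31255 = 20.35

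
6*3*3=54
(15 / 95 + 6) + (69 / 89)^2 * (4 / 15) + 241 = 186105692 / 752495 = 247.32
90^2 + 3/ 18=48601/ 6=8100.17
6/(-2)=-3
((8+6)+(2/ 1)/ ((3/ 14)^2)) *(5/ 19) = 2590/ 171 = 15.15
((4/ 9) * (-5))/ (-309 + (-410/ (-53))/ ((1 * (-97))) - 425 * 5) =25705/ 28155609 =0.00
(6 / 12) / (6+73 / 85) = 85 / 1166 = 0.07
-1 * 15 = -15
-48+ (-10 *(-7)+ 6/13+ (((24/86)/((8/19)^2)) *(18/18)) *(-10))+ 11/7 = 259563/31304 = 8.29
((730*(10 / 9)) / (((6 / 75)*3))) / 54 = 62.59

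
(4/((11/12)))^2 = 2304/121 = 19.04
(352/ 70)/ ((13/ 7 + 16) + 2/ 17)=2992/ 10695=0.28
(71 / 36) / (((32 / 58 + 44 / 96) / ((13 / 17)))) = 53534 / 35853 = 1.49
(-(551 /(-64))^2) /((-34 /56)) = 2125207 /17408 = 122.08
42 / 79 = 0.53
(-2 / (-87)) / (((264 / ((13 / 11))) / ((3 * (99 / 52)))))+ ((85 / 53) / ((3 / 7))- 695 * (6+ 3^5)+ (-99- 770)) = -141142549907 / 811536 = -173920.26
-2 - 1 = -3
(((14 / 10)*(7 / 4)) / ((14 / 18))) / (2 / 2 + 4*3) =63 / 260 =0.24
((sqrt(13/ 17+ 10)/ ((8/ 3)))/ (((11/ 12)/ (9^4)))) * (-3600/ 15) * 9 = -19021497.38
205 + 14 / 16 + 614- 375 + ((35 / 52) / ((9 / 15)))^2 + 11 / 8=10890565 / 24336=447.51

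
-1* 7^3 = -343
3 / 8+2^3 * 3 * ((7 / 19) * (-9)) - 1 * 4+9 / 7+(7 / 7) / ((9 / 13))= -770617 / 9576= -80.47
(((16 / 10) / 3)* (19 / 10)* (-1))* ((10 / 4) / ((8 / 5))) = -19 / 12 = -1.58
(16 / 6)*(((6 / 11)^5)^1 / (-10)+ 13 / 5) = 3343640 / 483153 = 6.92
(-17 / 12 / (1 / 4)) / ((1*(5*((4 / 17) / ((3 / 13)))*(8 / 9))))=-2601 / 2080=-1.25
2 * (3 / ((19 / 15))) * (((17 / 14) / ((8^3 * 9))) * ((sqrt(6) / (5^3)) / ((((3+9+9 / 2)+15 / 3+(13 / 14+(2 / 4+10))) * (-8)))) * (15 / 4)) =-51 * sqrt(6) / 358768640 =-0.00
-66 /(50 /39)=-1287 /25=-51.48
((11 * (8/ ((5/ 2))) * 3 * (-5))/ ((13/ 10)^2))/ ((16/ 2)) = -6600/ 169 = -39.05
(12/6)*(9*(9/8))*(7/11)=567/44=12.89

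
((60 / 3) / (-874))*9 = -90 / 437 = -0.21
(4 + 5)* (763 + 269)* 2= 18576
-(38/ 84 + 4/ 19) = -529/ 798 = -0.66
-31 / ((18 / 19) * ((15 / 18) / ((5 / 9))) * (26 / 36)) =-1178 / 39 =-30.21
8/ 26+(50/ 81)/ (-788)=127331/ 414882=0.31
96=96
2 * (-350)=-700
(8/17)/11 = 0.04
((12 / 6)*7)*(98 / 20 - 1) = 273 / 5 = 54.60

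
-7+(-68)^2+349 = 4966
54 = 54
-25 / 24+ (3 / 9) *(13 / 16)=-37 / 48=-0.77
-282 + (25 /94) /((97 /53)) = -2569951 /9118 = -281.85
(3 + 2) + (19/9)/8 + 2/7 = 2797/504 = 5.55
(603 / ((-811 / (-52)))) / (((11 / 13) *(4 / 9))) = 917163 / 8921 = 102.81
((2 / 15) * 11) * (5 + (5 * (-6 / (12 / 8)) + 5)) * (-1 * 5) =220 / 3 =73.33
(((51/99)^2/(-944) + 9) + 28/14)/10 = 11307887/10280160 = 1.10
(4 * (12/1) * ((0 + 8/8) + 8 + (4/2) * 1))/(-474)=-1.11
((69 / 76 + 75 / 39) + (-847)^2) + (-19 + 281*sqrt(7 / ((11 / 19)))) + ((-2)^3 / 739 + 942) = 281*sqrt(1463) / 11 + 524479238903 / 730132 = 719311.91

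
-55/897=-0.06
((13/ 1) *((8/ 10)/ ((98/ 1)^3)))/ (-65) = -1/ 5882450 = -0.00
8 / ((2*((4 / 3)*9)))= 1 / 3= 0.33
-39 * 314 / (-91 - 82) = 12246 / 173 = 70.79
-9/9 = -1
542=542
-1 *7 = -7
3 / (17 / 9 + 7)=27 / 80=0.34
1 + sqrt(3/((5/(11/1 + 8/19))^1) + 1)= 1 + sqrt(70870)/95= 3.80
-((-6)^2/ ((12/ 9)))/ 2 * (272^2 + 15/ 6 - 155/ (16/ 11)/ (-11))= -31966353/ 32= -998948.53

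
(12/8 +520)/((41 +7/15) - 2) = 15645/1184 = 13.21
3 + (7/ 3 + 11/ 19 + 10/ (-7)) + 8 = 4981/ 399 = 12.48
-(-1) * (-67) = -67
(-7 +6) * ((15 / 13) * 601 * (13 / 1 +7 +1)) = -189315 / 13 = -14562.69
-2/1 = -2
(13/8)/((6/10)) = 65/24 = 2.71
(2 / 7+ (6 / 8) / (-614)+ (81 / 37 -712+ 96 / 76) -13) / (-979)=8717169243 / 11832170504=0.74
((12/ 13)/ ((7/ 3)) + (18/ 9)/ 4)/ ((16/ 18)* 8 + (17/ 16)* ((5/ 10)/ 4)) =93888/ 759395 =0.12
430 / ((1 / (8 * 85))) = 292400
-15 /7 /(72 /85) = -425 /168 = -2.53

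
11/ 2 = 5.50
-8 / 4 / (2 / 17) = -17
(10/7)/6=5/21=0.24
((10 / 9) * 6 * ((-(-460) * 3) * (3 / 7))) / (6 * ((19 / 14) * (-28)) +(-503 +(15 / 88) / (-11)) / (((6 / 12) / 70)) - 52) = -267168 / 4790779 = -0.06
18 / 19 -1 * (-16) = 322 / 19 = 16.95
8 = 8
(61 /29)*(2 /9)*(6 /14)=122 /609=0.20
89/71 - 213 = -15034/71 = -211.75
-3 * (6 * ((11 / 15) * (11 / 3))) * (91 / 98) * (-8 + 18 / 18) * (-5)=-1573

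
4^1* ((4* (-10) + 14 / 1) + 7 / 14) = -102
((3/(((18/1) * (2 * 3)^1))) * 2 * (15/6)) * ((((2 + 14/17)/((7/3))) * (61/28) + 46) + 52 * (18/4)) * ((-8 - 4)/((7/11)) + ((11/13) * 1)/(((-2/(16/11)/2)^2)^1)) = -5027735780/7504497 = -669.96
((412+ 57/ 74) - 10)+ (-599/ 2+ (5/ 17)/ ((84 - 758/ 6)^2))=1047693118/ 10145141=103.27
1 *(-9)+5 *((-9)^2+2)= 406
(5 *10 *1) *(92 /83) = 4600 /83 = 55.42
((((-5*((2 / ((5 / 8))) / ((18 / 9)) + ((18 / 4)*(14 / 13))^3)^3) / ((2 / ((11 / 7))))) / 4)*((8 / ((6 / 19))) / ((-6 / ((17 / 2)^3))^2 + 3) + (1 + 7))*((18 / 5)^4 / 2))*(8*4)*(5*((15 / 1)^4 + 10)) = -1455235102786519882257867714709719936 / 86145425820785524375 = -16892772760958304.33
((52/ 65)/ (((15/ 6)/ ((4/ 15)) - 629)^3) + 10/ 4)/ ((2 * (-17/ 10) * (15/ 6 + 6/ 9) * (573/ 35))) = -106577323413015/ 7514371225329649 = -0.01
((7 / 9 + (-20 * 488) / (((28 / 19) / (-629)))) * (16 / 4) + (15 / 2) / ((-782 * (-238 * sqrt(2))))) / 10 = 3 * sqrt(2) / 1488928 + 524888018 / 315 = 1666311.17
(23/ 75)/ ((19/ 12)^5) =1907712/ 61902475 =0.03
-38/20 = -19/10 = -1.90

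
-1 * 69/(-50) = 69/50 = 1.38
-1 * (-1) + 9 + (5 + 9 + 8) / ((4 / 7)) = 97 / 2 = 48.50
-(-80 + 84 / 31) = 2396 / 31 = 77.29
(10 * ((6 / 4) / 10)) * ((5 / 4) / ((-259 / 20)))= -75 / 518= -0.14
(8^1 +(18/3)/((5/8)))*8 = 704/5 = 140.80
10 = 10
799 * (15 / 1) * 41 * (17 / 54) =2784515 / 18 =154695.28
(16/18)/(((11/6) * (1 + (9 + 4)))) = 8/231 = 0.03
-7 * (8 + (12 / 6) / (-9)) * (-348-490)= 410620 / 9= 45624.44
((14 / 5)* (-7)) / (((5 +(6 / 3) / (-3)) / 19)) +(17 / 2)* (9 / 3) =-7857 / 130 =-60.44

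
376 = 376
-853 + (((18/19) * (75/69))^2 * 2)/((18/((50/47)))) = -7655013179/8975543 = -852.87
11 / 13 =0.85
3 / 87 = 1 / 29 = 0.03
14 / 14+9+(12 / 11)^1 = 122 / 11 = 11.09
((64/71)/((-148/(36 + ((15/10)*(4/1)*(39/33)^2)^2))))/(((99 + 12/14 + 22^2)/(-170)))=29612378880/157193813909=0.19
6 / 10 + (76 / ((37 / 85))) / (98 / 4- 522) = 9169 / 36815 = 0.25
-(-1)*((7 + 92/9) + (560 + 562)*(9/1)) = 91037/9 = 10115.22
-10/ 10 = -1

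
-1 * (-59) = 59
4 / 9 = 0.44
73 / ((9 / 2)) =16.22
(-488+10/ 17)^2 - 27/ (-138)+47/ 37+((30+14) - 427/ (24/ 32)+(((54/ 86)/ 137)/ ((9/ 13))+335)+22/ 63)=43334544616007135/ 182552157774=237381.72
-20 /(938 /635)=-6350 /469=-13.54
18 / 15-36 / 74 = 132 / 185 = 0.71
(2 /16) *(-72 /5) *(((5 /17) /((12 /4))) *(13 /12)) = -13 /68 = -0.19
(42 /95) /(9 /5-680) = -42 /64429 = -0.00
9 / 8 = 1.12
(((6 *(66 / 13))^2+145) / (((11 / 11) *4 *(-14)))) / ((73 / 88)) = -284933 / 12337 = -23.10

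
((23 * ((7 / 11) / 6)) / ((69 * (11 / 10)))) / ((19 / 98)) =3430 / 20691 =0.17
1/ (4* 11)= 1/ 44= 0.02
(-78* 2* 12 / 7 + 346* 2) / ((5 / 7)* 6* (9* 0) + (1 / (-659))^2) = 1290683132 / 7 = 184383304.57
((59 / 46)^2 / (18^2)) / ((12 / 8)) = 3481 / 1028376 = 0.00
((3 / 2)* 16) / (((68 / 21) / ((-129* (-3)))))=48762 / 17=2868.35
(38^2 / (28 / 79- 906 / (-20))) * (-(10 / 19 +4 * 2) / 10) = -972648 / 36067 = -26.97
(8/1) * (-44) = -352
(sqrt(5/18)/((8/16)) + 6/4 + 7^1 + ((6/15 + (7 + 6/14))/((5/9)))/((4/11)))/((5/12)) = 115.93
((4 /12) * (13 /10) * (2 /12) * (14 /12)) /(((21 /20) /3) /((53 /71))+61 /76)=91637 /1382832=0.07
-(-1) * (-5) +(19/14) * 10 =60/7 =8.57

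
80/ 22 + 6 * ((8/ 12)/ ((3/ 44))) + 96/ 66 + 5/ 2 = 4373/ 66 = 66.26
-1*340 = -340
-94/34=-47/17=-2.76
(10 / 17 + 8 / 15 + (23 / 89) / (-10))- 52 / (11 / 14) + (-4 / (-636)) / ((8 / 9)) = -1377716017 / 21169896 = -65.08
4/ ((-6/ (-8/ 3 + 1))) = 10/ 9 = 1.11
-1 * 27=-27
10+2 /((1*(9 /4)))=10.89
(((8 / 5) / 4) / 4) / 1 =1 / 10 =0.10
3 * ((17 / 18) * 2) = 17 / 3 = 5.67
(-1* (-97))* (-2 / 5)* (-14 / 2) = 271.60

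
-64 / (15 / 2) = -128 / 15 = -8.53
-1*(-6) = 6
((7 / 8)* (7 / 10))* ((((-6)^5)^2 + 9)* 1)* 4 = 592568613 / 4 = 148142153.25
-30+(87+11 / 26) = 1493 / 26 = 57.42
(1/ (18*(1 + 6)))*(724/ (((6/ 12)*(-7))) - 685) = -2081/ 294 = -7.08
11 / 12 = 0.92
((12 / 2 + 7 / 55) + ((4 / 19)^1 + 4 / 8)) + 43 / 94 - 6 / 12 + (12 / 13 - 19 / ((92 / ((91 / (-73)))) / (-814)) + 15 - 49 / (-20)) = -790696593123 / 4288132420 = -184.39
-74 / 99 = -0.75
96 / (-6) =-16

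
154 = 154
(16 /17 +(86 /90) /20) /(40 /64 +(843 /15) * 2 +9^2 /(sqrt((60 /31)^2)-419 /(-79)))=0.01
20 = 20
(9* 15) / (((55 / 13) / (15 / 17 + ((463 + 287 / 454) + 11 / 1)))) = 1288177371 / 84898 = 15173.24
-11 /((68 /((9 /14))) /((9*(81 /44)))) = -6561 /3808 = -1.72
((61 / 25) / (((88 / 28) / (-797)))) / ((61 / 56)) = -156212 / 275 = -568.04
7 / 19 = 0.37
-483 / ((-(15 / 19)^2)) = 58121 / 75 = 774.95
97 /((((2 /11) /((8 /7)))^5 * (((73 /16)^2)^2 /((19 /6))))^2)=1022599488017135998282296721408 /2050245137397090708910521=498769.38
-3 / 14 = -0.21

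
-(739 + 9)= -748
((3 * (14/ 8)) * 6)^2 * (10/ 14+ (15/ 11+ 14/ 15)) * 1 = 328671/ 110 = 2987.92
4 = 4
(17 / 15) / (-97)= -17 / 1455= -0.01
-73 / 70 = -1.04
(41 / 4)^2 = 105.06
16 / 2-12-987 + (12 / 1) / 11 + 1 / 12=-130657 / 132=-989.83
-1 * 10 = -10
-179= -179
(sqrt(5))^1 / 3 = sqrt(5) / 3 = 0.75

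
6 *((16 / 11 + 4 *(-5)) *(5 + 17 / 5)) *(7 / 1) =-359856 / 55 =-6542.84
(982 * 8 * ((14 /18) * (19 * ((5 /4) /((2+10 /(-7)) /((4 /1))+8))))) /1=481180 /27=17821.48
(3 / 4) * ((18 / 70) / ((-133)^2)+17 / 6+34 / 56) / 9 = 25560713 / 89152560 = 0.29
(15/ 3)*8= 40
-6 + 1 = -5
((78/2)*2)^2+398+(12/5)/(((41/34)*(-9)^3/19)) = 322898246/49815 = 6481.95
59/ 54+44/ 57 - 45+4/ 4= -43231/ 1026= -42.14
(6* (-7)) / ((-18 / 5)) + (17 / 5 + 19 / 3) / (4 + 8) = 12.48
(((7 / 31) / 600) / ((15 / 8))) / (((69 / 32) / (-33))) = -2464 / 802125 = -0.00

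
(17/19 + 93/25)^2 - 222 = -45283886/225625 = -200.70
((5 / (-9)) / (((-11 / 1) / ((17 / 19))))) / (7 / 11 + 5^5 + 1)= 85 / 5881203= 0.00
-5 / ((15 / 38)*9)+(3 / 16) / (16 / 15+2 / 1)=-26753 / 19872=-1.35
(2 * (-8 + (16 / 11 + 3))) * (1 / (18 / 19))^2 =-4693 / 594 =-7.90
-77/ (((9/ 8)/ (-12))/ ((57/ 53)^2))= 2668512/ 2809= 949.99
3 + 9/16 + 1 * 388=6265/16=391.56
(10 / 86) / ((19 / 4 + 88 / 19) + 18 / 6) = 380 / 40463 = 0.01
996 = 996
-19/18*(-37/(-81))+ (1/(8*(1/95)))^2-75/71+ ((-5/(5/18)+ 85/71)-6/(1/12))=167862479/3312576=50.67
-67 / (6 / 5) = -335 / 6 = -55.83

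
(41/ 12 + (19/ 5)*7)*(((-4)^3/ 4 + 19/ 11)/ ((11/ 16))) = -1131028/ 1815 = -623.16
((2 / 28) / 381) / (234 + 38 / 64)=16 / 20021169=0.00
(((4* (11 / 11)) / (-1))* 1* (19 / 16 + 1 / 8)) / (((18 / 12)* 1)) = -7 / 2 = -3.50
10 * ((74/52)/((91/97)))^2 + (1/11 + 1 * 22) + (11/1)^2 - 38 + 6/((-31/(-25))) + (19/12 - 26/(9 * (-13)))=2314939946719/17180126964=134.75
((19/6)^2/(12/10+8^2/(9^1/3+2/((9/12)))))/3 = 30685/114696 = 0.27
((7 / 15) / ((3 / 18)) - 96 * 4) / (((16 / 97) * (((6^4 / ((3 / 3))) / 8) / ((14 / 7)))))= -92441 / 3240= -28.53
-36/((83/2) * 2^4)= -0.05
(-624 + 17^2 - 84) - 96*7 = -1091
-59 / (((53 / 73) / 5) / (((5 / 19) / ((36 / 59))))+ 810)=-0.07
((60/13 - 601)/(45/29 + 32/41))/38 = -9218317/1369862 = -6.73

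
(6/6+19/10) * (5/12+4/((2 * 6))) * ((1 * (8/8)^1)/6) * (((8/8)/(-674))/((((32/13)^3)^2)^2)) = -0.00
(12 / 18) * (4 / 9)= 8 / 27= 0.30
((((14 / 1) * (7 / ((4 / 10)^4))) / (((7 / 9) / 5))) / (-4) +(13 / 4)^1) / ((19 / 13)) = -2558023 / 608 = -4207.27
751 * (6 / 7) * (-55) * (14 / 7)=-495660 / 7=-70808.57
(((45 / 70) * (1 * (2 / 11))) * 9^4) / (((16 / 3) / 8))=177147 / 154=1150.31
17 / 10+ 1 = 27 / 10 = 2.70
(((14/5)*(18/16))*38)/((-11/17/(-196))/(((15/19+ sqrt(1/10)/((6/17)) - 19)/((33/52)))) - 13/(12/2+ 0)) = -1883001526604827030584/34085662494244360385+ 1559333511097362*sqrt(10)/34085662494244360385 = -55.24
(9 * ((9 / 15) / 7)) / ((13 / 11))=297 / 455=0.65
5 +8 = 13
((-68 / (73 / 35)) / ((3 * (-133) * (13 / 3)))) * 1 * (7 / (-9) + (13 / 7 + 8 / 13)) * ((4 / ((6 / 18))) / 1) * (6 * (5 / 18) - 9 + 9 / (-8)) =-6842840 / 2109627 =-3.24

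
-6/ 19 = -0.32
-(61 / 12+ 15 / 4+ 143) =-911 / 6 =-151.83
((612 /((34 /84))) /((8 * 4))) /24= 63 /32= 1.97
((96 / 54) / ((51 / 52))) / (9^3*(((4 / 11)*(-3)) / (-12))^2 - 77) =-25168 / 985473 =-0.03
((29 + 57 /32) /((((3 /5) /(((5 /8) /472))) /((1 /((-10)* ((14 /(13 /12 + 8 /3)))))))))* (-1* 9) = 221625 /13533184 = 0.02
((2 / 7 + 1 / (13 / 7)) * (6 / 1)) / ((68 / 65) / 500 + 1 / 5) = 140625 / 5747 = 24.47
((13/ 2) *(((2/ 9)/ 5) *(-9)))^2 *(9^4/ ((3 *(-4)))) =-369603/ 100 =-3696.03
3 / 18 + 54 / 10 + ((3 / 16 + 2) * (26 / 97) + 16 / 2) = 164741 / 11640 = 14.15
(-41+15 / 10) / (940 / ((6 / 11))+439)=-237 / 12974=-0.02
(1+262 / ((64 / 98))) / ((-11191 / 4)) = -0.14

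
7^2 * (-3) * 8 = -1176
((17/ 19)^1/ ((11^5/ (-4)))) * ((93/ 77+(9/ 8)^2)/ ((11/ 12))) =-621639/ 10367174972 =-0.00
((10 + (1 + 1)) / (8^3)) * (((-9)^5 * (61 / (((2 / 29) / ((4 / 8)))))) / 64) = -313373043 / 32768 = -9563.39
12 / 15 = 4 / 5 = 0.80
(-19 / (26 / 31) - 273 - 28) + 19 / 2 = -4084 / 13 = -314.15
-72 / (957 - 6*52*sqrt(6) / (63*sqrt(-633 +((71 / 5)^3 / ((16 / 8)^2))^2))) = -99685425544462296 / 1324985447445811351 - 2016000*sqrt(767652203526) / 1324985447445811351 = -0.08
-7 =-7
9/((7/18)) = 162/7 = 23.14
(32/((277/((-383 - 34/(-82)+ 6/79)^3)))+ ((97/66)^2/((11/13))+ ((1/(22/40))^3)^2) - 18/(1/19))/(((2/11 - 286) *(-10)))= -3881398208228990110093540739/1715777929255107010201920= -2262.18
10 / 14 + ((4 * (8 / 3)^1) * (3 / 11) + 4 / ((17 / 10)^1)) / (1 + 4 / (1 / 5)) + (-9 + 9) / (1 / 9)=1263 / 1309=0.96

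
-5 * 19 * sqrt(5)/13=-95 * sqrt(5)/13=-16.34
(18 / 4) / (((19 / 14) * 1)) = 63 / 19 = 3.32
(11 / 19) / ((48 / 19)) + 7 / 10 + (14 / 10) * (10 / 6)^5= 368063 / 19440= 18.93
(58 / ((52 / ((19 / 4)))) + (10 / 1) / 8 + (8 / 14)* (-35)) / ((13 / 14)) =-9793 / 676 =-14.49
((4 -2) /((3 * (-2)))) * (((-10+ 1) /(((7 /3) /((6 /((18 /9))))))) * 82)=2214 /7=316.29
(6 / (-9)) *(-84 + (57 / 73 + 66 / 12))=11347 / 219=51.81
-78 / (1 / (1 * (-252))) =19656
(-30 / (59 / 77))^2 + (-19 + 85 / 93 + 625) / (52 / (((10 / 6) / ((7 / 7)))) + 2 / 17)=1337737569655 / 861777246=1552.30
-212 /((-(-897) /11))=-2332 /897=-2.60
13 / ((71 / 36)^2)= 3.34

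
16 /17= 0.94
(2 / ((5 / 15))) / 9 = 2 / 3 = 0.67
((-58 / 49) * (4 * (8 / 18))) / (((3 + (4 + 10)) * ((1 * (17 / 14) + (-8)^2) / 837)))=-1.59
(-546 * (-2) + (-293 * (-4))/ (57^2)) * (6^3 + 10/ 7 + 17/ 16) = 1206243565/ 5054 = 238671.07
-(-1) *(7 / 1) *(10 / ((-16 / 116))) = -1015 / 2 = -507.50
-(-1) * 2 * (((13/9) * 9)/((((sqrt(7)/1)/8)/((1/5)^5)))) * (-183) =-38064 * sqrt(7)/21875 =-4.60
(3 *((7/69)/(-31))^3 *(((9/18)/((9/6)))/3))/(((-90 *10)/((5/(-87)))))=-343/459775013860620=-0.00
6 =6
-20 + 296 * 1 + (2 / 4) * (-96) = 228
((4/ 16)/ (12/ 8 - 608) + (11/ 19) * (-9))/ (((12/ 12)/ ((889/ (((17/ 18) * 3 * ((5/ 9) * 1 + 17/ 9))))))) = -339138387/ 507034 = -668.87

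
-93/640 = -0.15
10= 10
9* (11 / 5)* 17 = 1683 / 5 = 336.60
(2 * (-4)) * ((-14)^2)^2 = -307328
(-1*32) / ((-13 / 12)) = 384 / 13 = 29.54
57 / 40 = 1.42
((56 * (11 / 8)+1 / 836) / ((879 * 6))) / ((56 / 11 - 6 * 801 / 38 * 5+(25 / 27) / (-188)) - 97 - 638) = -9076593 / 846901053626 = -0.00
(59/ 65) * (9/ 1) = 531/ 65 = 8.17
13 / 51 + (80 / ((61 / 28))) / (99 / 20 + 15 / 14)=5554033 / 874191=6.35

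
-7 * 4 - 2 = -30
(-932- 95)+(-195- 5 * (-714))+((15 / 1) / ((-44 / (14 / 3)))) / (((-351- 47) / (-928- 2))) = 10263269 / 4378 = 2344.28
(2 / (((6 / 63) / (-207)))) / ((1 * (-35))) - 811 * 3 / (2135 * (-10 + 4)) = 106229 / 854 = 124.39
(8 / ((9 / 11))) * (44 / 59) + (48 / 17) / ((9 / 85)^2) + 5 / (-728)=300522083 / 1159704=259.14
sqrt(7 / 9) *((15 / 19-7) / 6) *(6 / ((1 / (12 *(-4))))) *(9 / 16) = 147.88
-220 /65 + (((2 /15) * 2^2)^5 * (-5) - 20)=-46595984 /1974375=-23.60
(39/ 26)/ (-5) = -3/ 10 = -0.30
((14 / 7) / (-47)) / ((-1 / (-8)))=-16 / 47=-0.34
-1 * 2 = -2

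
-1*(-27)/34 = 27/34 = 0.79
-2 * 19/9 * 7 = -266/9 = -29.56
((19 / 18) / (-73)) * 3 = -19 / 438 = -0.04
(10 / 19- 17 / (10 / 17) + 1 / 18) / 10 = -12106 / 4275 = -2.83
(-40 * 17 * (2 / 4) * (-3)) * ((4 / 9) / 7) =1360 / 21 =64.76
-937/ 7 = -133.86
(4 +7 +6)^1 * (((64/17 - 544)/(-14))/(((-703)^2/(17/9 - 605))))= -3560768/4447881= -0.80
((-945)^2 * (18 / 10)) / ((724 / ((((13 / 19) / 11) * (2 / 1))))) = 20896785 / 75658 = 276.20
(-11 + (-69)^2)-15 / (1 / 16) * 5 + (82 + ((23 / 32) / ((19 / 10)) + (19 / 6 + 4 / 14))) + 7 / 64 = 92847365 / 25536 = 3635.94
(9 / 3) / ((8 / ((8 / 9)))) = 0.33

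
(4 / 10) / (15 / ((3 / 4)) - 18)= 0.20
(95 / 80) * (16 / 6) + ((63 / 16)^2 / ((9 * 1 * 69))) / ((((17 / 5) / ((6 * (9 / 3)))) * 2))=970757 / 300288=3.23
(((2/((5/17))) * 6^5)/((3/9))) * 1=793152/5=158630.40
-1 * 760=-760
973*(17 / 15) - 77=15386 / 15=1025.73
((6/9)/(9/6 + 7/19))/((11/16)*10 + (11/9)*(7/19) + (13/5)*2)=173280/6082783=0.03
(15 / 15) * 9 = 9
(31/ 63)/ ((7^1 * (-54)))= -31/ 23814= -0.00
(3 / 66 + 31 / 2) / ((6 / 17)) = 969 / 22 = 44.05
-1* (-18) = 18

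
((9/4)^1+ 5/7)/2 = 83/56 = 1.48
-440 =-440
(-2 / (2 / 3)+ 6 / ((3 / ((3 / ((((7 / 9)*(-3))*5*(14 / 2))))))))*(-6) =4518 / 245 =18.44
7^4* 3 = 7203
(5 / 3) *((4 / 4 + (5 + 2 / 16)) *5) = 1225 / 24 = 51.04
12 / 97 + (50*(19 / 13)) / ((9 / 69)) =2119918 / 3783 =560.38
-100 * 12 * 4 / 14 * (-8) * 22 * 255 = 107712000 / 7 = 15387428.57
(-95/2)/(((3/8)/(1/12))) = -95/9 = -10.56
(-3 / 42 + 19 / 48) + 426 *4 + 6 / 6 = 572989 / 336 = 1705.32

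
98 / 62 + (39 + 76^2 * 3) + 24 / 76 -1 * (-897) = 10758613 / 589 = 18265.90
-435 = -435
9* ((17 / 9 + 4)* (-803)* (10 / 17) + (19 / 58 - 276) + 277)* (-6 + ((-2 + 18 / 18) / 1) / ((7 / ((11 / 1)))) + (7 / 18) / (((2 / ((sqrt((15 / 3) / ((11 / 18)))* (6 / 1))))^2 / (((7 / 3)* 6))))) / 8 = -67932196363 / 55216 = -1230299.12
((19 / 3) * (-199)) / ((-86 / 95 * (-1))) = -1392.23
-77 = -77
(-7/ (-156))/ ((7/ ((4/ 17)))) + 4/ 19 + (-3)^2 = 116044/ 12597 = 9.21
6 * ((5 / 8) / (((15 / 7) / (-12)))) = -21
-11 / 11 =-1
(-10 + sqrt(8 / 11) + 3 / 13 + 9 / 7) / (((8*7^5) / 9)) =-1737 / 3058874 + 9*sqrt(22) / 739508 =-0.00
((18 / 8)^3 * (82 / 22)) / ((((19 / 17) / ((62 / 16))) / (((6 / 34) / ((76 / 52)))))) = 36135801 / 2033152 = 17.77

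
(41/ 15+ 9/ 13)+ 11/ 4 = 4817/ 780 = 6.18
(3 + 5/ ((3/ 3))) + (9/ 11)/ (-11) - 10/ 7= 6.50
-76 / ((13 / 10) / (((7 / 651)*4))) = -3040 / 1209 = -2.51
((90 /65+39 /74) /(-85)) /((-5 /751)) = 1381089 /408850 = 3.38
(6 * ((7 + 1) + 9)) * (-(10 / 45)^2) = -136 / 27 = -5.04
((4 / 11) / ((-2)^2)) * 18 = 18 / 11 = 1.64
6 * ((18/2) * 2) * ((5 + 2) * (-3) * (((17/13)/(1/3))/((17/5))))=-34020/13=-2616.92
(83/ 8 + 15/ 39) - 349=-35177/ 104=-338.24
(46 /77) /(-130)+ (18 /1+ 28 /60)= 277208 /15015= 18.46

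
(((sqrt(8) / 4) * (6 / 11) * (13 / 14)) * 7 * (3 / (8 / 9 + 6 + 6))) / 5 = 1053 * sqrt(2) / 12760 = 0.12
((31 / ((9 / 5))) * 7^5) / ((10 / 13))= 6773221 / 18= 376290.06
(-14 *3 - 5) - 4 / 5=-47.80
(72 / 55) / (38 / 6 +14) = 216 / 3355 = 0.06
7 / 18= 0.39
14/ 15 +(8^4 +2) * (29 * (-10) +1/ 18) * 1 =-5940957/ 5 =-1188191.40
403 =403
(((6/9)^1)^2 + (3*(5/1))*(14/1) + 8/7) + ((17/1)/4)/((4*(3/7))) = 215779/1008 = 214.07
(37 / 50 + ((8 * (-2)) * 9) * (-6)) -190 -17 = 32887 / 50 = 657.74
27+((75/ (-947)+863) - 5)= 838020/ 947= 884.92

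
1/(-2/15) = -15/2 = -7.50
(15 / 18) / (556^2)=0.00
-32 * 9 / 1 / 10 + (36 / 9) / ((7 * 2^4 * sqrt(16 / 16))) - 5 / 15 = -12221 / 420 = -29.10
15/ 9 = 5/ 3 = 1.67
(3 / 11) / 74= 3 / 814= 0.00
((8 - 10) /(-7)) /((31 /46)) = 92 /217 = 0.42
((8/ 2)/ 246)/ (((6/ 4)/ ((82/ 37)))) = 0.02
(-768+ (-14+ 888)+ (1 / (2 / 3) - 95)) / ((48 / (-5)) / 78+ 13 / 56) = 45500 / 397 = 114.61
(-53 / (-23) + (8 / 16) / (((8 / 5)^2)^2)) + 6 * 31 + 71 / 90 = 1603915483 / 8478720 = 189.17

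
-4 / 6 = -2 / 3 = -0.67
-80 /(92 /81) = -1620 /23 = -70.43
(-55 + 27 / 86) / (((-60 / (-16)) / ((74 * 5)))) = -5395.69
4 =4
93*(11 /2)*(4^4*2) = 261888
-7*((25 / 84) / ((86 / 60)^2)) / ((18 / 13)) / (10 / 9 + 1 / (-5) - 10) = 0.08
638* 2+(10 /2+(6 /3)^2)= 1285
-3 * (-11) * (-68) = -2244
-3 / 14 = -0.21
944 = 944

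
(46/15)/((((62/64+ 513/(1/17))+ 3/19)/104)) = 2908672/79545795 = 0.04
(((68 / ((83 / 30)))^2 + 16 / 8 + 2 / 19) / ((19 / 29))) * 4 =9204131360 / 2486929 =3701.00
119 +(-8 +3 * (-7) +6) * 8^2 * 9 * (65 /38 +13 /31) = -28097.67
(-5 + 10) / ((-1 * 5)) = -1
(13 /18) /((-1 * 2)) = -13 /36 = -0.36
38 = 38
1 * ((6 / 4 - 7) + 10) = 9 / 2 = 4.50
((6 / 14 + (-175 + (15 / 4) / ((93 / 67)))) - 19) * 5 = -828375 / 868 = -954.35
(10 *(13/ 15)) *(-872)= -22672/ 3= -7557.33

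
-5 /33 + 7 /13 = 166 /429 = 0.39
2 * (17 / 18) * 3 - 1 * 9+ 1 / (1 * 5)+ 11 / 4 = -23 / 60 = -0.38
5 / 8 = 0.62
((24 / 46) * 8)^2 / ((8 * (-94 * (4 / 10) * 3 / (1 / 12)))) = -40 / 24863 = -0.00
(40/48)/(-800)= -1/960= -0.00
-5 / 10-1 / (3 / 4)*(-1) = 5 / 6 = 0.83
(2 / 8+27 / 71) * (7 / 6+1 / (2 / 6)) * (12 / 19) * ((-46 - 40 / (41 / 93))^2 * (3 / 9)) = 70318440550 / 6803007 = 10336.38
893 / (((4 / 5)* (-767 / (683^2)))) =-2082873385 / 3068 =-678902.67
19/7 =2.71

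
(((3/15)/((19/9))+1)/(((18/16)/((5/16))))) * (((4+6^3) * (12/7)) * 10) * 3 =457600/133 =3440.60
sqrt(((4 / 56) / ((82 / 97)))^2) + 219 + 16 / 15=3791003 / 17220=220.15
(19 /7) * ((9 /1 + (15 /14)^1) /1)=2679 /98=27.34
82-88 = -6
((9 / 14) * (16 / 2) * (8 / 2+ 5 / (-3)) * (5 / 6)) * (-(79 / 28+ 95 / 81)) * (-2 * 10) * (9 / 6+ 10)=5208925 / 567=9186.82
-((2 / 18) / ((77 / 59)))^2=-3481 / 480249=-0.01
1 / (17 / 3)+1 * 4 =71 / 17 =4.18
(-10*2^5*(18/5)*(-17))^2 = 383533056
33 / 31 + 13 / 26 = 97 / 62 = 1.56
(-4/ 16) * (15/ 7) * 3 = -45/ 28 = -1.61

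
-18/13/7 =-18/91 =-0.20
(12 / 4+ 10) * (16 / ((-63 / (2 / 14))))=-208 / 441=-0.47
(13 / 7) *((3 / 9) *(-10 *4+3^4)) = 533 / 21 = 25.38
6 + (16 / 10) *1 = 38 / 5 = 7.60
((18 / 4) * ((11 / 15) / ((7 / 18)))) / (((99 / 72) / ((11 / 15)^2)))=2904 / 875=3.32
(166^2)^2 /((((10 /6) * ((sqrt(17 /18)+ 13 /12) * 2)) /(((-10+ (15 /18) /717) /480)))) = -5307691162319 /236610+ 408283935563 * sqrt(34) /118305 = -2308960.68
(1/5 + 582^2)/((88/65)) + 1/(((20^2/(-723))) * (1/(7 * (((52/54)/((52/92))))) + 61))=2706585985123/10817950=250193.98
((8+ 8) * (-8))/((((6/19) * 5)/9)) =-3648/5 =-729.60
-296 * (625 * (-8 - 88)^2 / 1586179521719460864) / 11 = -5000 / 51168281774687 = -0.00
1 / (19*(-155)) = -0.00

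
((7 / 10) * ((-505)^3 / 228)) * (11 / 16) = -1983329425 / 7296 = -271837.91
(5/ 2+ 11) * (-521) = -14067/ 2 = -7033.50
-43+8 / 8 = -42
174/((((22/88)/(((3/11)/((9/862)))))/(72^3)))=74643628032/11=6785784366.55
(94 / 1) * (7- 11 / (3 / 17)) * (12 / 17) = -62416 / 17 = -3671.53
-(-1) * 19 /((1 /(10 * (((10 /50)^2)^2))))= 38 /125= 0.30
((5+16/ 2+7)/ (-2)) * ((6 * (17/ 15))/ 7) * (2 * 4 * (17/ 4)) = -2312/ 7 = -330.29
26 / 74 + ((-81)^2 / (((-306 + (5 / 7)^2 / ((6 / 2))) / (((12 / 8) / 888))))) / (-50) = 468517267 / 1330727200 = 0.35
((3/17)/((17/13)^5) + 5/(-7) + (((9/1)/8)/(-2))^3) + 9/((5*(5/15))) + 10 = 50361701689141/3460361891840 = 14.55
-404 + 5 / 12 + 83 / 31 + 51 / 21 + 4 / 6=-397.81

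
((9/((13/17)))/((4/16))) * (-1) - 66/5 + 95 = 2257/65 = 34.72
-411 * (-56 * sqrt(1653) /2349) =7672 * sqrt(1653) /783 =398.37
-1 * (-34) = 34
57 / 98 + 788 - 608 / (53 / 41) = 1652949 / 5194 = 318.24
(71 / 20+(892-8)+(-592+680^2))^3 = 792457454334130097031 / 8000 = 99057181791766262.13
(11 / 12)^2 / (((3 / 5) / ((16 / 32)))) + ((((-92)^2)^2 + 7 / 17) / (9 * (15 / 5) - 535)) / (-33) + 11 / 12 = 87719676161 / 20519136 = 4275.02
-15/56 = -0.27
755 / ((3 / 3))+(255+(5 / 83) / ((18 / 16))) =754510 / 747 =1010.05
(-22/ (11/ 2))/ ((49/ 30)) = -120/ 49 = -2.45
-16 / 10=-8 / 5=-1.60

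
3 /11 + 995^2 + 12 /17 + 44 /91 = 16847280306 /17017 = 990026.46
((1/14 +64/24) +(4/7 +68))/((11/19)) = 56905/462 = 123.17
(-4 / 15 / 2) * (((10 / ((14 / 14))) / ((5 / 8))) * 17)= -544 / 15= -36.27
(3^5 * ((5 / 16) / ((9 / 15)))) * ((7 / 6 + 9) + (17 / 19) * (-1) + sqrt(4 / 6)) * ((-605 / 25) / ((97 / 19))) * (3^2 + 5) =-120862665 / 1552 - 2172555 * sqrt(6) / 776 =-84733.23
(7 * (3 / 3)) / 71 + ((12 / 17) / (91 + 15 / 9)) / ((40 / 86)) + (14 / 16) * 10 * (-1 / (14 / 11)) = -45366027 / 6710920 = -6.76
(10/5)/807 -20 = -16138/807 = -20.00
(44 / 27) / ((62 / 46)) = 1012 / 837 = 1.21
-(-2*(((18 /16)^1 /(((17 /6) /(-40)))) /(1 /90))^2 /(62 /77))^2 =-2067314471352900000000 /80263681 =-25756537023923.68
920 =920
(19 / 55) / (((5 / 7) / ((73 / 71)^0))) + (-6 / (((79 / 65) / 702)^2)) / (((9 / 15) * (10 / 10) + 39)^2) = -24089213167 / 18879025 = -1275.98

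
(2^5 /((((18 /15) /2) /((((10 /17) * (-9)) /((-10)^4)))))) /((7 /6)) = -0.02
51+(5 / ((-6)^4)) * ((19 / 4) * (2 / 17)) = 2247359 / 44064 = 51.00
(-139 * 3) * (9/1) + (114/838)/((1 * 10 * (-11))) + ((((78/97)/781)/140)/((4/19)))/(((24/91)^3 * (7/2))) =-10978876549760737/2925359585280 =-3753.00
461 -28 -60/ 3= 413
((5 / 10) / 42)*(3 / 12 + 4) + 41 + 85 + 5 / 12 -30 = 32413 / 336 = 96.47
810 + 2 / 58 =23491 / 29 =810.03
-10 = -10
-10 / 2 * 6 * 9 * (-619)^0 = -270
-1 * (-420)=420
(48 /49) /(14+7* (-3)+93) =24 /2107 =0.01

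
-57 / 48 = -19 / 16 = -1.19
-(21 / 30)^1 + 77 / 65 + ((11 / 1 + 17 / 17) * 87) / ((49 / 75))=10182087 / 6370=1598.44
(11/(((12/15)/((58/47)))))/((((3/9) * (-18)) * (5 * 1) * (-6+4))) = 319/1128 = 0.28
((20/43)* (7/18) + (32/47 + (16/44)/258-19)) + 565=109415830/200079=546.86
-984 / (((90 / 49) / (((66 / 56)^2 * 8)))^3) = -217902.00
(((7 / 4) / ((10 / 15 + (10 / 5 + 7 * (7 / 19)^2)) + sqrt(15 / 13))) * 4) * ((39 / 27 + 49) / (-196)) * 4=-4172823187 / 1909574331 + 29582867 * sqrt(195) / 636524777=-1.54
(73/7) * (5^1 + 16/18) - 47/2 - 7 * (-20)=22417/126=177.91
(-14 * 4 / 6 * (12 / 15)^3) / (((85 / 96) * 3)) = -57344 / 31875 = -1.80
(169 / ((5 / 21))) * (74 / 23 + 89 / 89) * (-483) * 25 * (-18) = 650638170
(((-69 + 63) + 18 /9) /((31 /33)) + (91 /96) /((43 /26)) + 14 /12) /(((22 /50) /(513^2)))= -353363595525 /234608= -1506187.32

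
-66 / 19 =-3.47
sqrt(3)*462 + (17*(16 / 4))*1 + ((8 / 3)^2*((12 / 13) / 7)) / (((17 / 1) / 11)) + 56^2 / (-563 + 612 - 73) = -288020 / 4641 + 462*sqrt(3) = 738.15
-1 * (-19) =19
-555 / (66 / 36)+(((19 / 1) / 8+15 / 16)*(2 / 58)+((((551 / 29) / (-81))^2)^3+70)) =-335316204071645993 / 1441520354199024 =-232.61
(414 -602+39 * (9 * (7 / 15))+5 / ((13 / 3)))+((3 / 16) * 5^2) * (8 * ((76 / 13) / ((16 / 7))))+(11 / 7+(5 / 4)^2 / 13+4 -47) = 17673 / 560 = 31.56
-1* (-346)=346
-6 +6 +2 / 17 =2 / 17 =0.12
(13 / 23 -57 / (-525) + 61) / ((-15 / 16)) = -3971792 / 60375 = -65.79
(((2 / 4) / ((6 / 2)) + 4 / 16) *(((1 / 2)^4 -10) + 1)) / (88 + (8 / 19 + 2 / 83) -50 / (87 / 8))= -32699095 / 736242304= -0.04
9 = 9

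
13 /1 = 13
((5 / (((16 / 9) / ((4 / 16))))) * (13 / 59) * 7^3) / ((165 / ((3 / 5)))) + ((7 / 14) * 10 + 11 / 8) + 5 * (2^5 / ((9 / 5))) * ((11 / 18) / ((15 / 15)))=1024283371 / 16822080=60.89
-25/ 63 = -0.40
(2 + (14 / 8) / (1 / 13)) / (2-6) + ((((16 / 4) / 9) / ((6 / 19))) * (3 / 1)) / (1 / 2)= 325 / 144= 2.26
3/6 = 0.50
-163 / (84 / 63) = -489 / 4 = -122.25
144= 144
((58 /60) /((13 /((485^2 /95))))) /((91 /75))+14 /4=3489432 /22477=155.24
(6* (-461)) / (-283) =2766 / 283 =9.77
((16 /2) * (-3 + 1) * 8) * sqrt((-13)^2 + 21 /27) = -256 * sqrt(382) /3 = -1667.82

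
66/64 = 33/32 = 1.03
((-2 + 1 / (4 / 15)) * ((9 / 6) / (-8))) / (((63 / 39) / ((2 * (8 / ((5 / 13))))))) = -169 / 20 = -8.45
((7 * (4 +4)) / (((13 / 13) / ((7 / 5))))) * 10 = 784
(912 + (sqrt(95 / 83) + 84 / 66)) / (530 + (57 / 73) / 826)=1.73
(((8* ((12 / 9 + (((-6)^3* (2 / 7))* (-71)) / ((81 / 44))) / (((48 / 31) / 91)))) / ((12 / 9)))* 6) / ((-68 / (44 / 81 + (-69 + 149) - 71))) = -3894922057 / 5508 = -707139.08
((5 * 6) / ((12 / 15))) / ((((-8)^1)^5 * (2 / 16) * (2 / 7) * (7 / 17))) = -0.08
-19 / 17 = -1.12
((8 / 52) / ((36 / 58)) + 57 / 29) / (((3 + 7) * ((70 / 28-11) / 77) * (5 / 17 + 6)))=-115654 / 363051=-0.32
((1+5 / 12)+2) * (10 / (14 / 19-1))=-779 / 6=-129.83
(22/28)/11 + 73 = 1023/14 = 73.07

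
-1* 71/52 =-71/52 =-1.37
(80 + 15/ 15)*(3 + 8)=891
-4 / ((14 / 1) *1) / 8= -1 / 28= -0.04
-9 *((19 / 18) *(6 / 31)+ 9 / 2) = -2625 / 62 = -42.34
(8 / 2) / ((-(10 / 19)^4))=-130321 / 2500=-52.13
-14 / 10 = -1.40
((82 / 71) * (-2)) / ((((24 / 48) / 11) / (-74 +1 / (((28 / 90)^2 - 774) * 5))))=209209521004 / 55633967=3760.46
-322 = -322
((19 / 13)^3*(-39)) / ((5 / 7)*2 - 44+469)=-48013 / 168155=-0.29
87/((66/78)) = 1131/11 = 102.82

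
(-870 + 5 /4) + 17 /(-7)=-24393 /28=-871.18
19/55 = 0.35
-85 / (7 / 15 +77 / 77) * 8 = -5100 / 11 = -463.64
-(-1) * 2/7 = 2/7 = 0.29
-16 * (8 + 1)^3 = -11664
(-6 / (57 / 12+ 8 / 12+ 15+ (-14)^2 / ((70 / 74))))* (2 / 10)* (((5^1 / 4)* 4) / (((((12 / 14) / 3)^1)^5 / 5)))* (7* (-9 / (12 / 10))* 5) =283618125 / 15608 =18171.33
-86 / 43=-2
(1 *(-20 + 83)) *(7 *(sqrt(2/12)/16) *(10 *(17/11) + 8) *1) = 18963 *sqrt(6)/176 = 263.92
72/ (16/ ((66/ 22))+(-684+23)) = -216/ 1967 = -0.11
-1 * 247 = -247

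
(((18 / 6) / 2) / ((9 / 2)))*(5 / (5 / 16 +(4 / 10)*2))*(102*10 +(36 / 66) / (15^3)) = 201960032 / 132165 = 1528.09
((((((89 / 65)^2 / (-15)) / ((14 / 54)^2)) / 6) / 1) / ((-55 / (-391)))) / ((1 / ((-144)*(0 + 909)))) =16418677378968 / 56931875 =288391.65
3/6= 1/2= 0.50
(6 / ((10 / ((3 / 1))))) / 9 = 0.20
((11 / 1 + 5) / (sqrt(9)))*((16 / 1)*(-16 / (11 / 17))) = -69632 / 33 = -2110.06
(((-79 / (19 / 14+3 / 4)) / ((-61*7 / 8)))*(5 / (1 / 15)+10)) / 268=53720 / 241133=0.22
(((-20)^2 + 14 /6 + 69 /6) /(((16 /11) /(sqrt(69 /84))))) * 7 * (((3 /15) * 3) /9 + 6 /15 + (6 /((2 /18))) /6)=1939223 * sqrt(161) /1440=17087.49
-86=-86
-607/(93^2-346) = -607/8303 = -0.07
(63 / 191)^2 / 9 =441 / 36481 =0.01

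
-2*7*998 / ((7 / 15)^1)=-29940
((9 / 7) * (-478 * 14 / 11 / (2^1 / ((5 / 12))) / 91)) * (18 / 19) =-32265 / 19019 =-1.70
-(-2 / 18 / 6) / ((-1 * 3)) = -1 / 162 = -0.01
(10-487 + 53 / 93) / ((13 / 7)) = -310156 / 1209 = -256.54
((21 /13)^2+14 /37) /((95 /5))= 0.16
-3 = -3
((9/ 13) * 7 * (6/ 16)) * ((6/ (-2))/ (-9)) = 63/ 104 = 0.61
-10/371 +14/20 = 2497/3710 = 0.67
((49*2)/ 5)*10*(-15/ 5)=-588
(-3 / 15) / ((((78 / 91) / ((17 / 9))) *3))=-119 / 810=-0.15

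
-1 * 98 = -98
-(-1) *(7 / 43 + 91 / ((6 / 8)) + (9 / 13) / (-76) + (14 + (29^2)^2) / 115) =18385359017 / 2931396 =6271.88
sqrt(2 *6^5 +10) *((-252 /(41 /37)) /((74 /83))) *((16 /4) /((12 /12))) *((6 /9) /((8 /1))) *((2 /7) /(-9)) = 332 *sqrt(15562) /123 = 336.72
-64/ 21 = -3.05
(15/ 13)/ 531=0.00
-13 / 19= -0.68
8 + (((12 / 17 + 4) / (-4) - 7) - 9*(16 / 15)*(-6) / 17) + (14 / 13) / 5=3787 / 1105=3.43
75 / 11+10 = 185 / 11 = 16.82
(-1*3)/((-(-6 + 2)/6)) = -9/2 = -4.50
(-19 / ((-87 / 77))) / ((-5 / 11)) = -16093 / 435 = -37.00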